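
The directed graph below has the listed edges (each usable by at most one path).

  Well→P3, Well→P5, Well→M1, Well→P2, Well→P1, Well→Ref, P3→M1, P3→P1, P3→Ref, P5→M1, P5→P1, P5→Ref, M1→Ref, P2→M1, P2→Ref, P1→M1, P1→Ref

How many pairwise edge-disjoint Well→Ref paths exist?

6

Assign every edge capacity 1; by Menger, the answer equals the max flow.
Path Well→Ref (+1); total 1.
Path Well→P3→Ref (+1); total 2.
Path Well→P5→Ref (+1); total 3.
Path Well→M1→Ref (+1); total 4.
Path Well→P2→Ref (+1); total 5.
Path Well→P1→Ref (+1); total 6.
No residual Well→Ref path; max flow = 6.
Certifying cut of size 6: {Well→M1, Well→P1, Well→P2, Well→P3, Well→P5, Well→Ref}.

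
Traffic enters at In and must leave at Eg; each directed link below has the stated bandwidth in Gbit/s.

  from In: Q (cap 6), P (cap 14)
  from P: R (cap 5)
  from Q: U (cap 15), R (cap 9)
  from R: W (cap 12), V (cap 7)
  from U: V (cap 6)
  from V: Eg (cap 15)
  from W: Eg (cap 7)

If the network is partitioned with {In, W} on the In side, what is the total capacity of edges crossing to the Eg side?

27

Edges leaving {In, W}: In→P (14), In→Q (6), W→Eg (7).
Cut capacity = 14 + 6 + 7 = 27.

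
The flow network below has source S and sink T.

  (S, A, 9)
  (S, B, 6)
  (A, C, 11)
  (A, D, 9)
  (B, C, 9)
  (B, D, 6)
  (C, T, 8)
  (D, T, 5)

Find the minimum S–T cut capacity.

13

Augment S→A→C→T: bottleneck 8, flow now 8.
Augment S→A→D→T: bottleneck 1, flow now 9.
Augment S→B→D→T: bottleneck 4, flow now 13.
No augmenting path remains; maximum flow = 13.
By max-flow min-cut, the minimum cut capacity equals the max flow.
In the residual graph, reachable from S: {S, A, B, C, D}.
Min-cut edges: C→T (8), D→T (5); capacity 8 + 5 = 13.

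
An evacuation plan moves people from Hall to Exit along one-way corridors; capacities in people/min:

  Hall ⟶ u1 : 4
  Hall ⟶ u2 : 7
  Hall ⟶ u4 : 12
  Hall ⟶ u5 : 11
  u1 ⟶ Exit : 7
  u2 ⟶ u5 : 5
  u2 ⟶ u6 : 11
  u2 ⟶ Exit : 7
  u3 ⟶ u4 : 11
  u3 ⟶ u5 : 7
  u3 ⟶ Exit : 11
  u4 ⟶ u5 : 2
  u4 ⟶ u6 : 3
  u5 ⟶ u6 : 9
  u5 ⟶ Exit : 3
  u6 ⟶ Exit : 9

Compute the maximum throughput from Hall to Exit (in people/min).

23

Augment Hall→u1→Exit: bottleneck 4, flow now 4.
Augment Hall→u2→Exit: bottleneck 7, flow now 11.
Augment Hall→u5→Exit: bottleneck 3, flow now 14.
Augment Hall→u4→u6→Exit: bottleneck 3, flow now 17.
Augment Hall→u5→u6→Exit: bottleneck 6, flow now 23.
No augmenting path remains; maximum flow = 23.
In the residual graph, reachable from Hall: {Hall, u4, u5, u6}.
Min-cut edges: Hall→u1 (4), Hall→u2 (7), u5→Exit (3), u6→Exit (9); capacity 4 + 7 + 3 + 9 = 23.
This cut is saturated, so no flow can exceed 23.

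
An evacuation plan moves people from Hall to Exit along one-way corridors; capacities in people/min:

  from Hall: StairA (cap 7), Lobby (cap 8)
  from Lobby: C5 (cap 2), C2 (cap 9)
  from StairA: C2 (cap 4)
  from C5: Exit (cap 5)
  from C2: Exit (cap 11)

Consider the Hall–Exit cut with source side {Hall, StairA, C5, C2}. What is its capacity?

24

Edges leaving {Hall, StairA, C5, C2}: Hall→Lobby (8), C5→Exit (5), C2→Exit (11).
Cut capacity = 8 + 5 + 11 = 24.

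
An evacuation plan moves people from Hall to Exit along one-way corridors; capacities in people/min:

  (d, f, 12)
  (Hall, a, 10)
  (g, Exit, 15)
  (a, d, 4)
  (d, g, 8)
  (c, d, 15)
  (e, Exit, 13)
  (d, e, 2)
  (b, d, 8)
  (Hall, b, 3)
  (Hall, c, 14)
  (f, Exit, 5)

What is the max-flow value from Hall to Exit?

Augment Hall→a→d→e→Exit: bottleneck 2, flow now 2.
Augment Hall→a→d→f→Exit: bottleneck 2, flow now 4.
Augment Hall→b→d→f→Exit: bottleneck 3, flow now 7.
Augment Hall→c→d→g→Exit: bottleneck 8, flow now 15.
No augmenting path remains; maximum flow = 15.
In the residual graph, reachable from Hall: {Hall, a, b, c, d, f}.
Min-cut edges: d→e (2), d→g (8), f→Exit (5); capacity 2 + 8 + 5 = 15.
This cut is saturated, so no flow can exceed 15.

15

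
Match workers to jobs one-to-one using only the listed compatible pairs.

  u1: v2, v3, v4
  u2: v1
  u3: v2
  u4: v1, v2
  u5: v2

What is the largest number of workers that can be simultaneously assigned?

Unit-capacity flow: source→left, listed edges, right→sink; max matching = max flow.
Augmenting path u1→v2 (+1); matched 1.
Augmenting path u2→v1 (+1); matched 2.
Augmenting path u3→v2→u1→v3 (+1); matched 3.
No augmenting path remains; maximum matching = 3.
König certificate: {u1, v1, v2} is a vertex cover of size 3 (every listed pair touches it), so no matching can be larger.

3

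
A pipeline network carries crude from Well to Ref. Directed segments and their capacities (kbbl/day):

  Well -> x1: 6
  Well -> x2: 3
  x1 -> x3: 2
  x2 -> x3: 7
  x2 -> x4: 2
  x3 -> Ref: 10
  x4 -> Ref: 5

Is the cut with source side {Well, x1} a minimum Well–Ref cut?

Yes — it is a minimum cut (capacity 5).

Given cut capacity: 3 + 2 = 5.
Augment Well→x1→x3→Ref: bottleneck 2, flow now 2.
Augment Well→x2→x3→Ref: bottleneck 3, flow now 5.
No augmenting path remains; maximum flow = 5.
Cut capacity 5 equals the max flow, so it is a minimum cut.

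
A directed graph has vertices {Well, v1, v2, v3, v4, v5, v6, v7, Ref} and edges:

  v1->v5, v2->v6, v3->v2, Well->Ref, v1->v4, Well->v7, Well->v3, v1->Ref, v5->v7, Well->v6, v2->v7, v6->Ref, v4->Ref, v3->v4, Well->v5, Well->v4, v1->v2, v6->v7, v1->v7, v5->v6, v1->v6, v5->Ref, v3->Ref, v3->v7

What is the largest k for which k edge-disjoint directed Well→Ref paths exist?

Assign every edge capacity 1; by Menger, the answer equals the max flow.
Path Well→Ref (+1); total 1.
Path Well→v3→Ref (+1); total 2.
Path Well→v4→Ref (+1); total 3.
Path Well→v5→Ref (+1); total 4.
Path Well→v6→Ref (+1); total 5.
No residual Well→Ref path; max flow = 5.
Certifying cut of size 5: {Well→Ref, Well→v3, Well→v4, Well→v5, Well→v6}.

5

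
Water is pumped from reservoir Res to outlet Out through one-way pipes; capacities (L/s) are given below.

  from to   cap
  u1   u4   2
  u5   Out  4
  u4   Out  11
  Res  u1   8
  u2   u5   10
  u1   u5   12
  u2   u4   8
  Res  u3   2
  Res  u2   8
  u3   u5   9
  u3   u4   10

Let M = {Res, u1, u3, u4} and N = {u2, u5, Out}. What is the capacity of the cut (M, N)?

Edges leaving {Res, u1, u3, u4}: Res→u2 (8), u1→u5 (12), u3→u5 (9), u4→Out (11).
Cut capacity = 8 + 12 + 9 + 11 = 40.

40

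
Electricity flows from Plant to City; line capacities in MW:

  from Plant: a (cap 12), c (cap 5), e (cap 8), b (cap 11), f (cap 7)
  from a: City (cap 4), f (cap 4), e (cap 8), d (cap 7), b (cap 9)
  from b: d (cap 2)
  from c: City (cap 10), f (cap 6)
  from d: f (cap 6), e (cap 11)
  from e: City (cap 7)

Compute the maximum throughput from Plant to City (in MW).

Augment Plant→a→City: bottleneck 4, flow now 4.
Augment Plant→c→City: bottleneck 5, flow now 9.
Augment Plant→e→City: bottleneck 7, flow now 16.
No augmenting path remains; maximum flow = 16.
In the residual graph, reachable from Plant: {Plant, a, b, d, e, f}.
Min-cut edges: Plant→c (5), a→City (4), e→City (7); capacity 5 + 4 + 7 = 16.
This cut is saturated, so no flow can exceed 16.

16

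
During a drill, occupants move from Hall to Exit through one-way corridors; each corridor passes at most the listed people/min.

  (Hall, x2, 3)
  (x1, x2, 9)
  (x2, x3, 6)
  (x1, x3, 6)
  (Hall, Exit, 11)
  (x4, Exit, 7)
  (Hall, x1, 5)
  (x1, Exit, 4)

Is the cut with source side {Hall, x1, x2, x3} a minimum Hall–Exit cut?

Yes — it is a minimum cut (capacity 15).

Given cut capacity: 11 + 4 = 15.
Augment Hall→Exit: bottleneck 11, flow now 11.
Augment Hall→x1→Exit: bottleneck 4, flow now 15.
No augmenting path remains; maximum flow = 15.
Cut capacity 15 equals the max flow, so it is a minimum cut.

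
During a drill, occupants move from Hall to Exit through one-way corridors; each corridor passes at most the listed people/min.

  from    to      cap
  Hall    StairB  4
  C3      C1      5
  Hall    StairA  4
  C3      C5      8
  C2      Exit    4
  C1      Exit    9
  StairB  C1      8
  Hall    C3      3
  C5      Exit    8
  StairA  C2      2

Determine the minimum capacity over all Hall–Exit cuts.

Augment Hall→C3→C5→Exit: bottleneck 3, flow now 3.
Augment Hall→StairA→C2→Exit: bottleneck 2, flow now 5.
Augment Hall→StairB→C1→Exit: bottleneck 4, flow now 9.
No augmenting path remains; maximum flow = 9.
By max-flow min-cut, the minimum cut capacity equals the max flow.
In the residual graph, reachable from Hall: {Hall, StairA}.
Min-cut edges: Hall→C3 (3), Hall→StairB (4), StairA→C2 (2); capacity 3 + 4 + 2 = 9.

9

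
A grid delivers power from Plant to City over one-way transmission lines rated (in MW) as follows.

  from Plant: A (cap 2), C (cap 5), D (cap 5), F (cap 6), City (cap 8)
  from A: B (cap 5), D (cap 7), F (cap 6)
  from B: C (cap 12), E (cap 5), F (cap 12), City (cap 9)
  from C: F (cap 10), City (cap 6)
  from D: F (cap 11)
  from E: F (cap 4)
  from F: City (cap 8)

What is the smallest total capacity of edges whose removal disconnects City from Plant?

Augment Plant→City: bottleneck 8, flow now 8.
Augment Plant→C→City: bottleneck 5, flow now 13.
Augment Plant→F→City: bottleneck 6, flow now 19.
Augment Plant→A→B→City: bottleneck 2, flow now 21.
Augment Plant→D→F→City: bottleneck 2, flow now 23.
No augmenting path remains; maximum flow = 23.
By max-flow min-cut, the minimum cut capacity equals the max flow.
In the residual graph, reachable from Plant: {Plant, D, F}.
Min-cut edges: Plant→A (2), Plant→C (5), Plant→City (8), F→City (8); capacity 2 + 5 + 8 + 8 = 23.

23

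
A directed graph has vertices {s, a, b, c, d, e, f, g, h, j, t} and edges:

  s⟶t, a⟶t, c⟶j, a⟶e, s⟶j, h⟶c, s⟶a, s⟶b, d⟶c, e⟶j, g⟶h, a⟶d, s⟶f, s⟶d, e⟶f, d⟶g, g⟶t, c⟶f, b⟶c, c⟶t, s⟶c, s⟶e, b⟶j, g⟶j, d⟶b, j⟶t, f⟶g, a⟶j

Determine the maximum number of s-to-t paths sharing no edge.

5

Assign every edge capacity 1; by Menger, the answer equals the max flow.
Path s→t (+1); total 1.
Path s→a→t (+1); total 2.
Path s→c→t (+1); total 3.
Path s→j→t (+1); total 4.
Path s→d→g→t (+1); total 5.
No residual s→t path; max flow = 5.
Certifying cut of size 5: {c→t, g→t, j→t, s→a, s→t}.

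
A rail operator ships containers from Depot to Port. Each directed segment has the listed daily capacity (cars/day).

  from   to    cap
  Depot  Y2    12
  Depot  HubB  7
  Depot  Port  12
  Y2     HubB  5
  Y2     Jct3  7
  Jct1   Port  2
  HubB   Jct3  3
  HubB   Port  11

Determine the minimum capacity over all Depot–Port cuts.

Augment Depot→Port: bottleneck 12, flow now 12.
Augment Depot→HubB→Port: bottleneck 7, flow now 19.
Augment Depot→Y2→HubB→Port: bottleneck 4, flow now 23.
No augmenting path remains; maximum flow = 23.
By max-flow min-cut, the minimum cut capacity equals the max flow.
In the residual graph, reachable from Depot: {Depot, Y2, HubB, Jct3}.
Min-cut edges: Depot→Port (12), HubB→Port (11); capacity 12 + 11 = 23.

23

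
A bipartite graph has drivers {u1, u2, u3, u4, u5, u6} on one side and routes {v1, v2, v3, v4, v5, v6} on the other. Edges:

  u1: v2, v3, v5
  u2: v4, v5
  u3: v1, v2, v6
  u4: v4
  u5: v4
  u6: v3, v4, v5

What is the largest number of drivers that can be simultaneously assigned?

Unit-capacity flow: source→left, listed edges, right→sink; max matching = max flow.
Augmenting path u1→v2 (+1); matched 1.
Augmenting path u2→v4 (+1); matched 2.
Augmenting path u3→v1 (+1); matched 3.
Augmenting path u6→v3 (+1); matched 4.
Augmenting path u4→v4→u2→v5 (+1); matched 5.
No augmenting path remains; maximum matching = 5.
König certificate: {u1, u2, u3, u6, v4} is a vertex cover of size 5 (every listed pair touches it), so no matching can be larger.

5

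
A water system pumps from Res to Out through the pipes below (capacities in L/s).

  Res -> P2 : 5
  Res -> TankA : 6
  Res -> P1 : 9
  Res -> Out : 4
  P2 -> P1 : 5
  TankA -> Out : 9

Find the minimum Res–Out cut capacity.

10

Augment Res→Out: bottleneck 4, flow now 4.
Augment Res→TankA→Out: bottleneck 6, flow now 10.
No augmenting path remains; maximum flow = 10.
By max-flow min-cut, the minimum cut capacity equals the max flow.
In the residual graph, reachable from Res: {Res, P2, P1}.
Min-cut edges: Res→TankA (6), Res→Out (4); capacity 6 + 4 = 10.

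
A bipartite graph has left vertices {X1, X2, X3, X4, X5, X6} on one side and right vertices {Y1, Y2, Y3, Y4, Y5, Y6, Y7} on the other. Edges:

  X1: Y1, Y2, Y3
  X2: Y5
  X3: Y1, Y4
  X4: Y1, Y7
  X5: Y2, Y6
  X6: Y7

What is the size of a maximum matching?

6

Unit-capacity flow: source→left, listed edges, right→sink; max matching = max flow.
Augmenting path X1→Y1 (+1); matched 1.
Augmenting path X2→Y5 (+1); matched 2.
Augmenting path X3→Y4 (+1); matched 3.
Augmenting path X4→Y7 (+1); matched 4.
Augmenting path X5→Y2 (+1); matched 5.
Augmenting path X6→Y7→X4→Y1→X1→Y3 (+1); matched 6.
No augmenting path remains; maximum matching = 6.
König certificate: {X1, X2, X3, X4, X5, X6} is a vertex cover of size 6 (every listed pair touches it), so no matching can be larger.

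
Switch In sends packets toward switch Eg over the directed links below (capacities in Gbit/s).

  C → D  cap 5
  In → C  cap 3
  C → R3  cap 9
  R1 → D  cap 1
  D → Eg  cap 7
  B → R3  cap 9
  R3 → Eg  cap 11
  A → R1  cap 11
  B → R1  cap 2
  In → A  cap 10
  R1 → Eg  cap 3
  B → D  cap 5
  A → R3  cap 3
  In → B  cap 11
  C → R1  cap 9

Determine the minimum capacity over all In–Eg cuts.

Augment In→C→R3→Eg: bottleneck 3, flow now 3.
Augment In→B→R3→Eg: bottleneck 8, flow now 11.
Augment In→B→R1→Eg: bottleneck 2, flow now 13.
Augment In→B→D→Eg: bottleneck 1, flow now 14.
Augment In→A→R1→Eg: bottleneck 1, flow now 15.
Augment In→A→R1→D→Eg: bottleneck 1, flow now 16.
Augment In→A→R3→C→D→Eg: bottleneck 3, flow now 19. (uses reverse residual edge)
Augment In→A→R1→B→D→Eg: bottleneck 2, flow now 21. (uses reverse residual edge)
No augmenting path remains; maximum flow = 21.
By max-flow min-cut, the minimum cut capacity equals the max flow.
In the residual graph, reachable from In: {In, A, R1}.
Min-cut edges: In→C (3), In→B (11), A→R3 (3), R1→D (1), R1→Eg (3); capacity 3 + 11 + 3 + 1 + 3 = 21.

21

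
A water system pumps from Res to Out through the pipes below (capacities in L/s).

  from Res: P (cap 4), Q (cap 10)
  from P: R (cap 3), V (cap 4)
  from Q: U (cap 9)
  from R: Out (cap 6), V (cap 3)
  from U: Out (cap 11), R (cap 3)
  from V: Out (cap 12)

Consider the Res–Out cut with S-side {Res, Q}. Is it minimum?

Given cut capacity: 4 + 9 = 13.
Augment Res→P→R→Out: bottleneck 3, flow now 3.
Augment Res→P→V→Out: bottleneck 1, flow now 4.
Augment Res→Q→U→Out: bottleneck 9, flow now 13.
No augmenting path remains; maximum flow = 13.
Cut capacity 13 equals the max flow, so it is a minimum cut.

Yes — it is a minimum cut (capacity 13).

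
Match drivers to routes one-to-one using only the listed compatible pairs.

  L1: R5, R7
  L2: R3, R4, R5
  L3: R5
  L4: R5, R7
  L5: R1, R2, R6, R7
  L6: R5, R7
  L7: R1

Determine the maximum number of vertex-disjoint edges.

Unit-capacity flow: source→left, listed edges, right→sink; max matching = max flow.
Augmenting path L1→R5 (+1); matched 1.
Augmenting path L2→R3 (+1); matched 2.
Augmenting path L4→R7 (+1); matched 3.
Augmenting path L5→R1 (+1); matched 4.
Augmenting path L7→R1→L5→R2 (+1); matched 5.
No augmenting path remains; maximum matching = 5.
König certificate: {L2, L5, L7, R5, R7} is a vertex cover of size 5 (every listed pair touches it), so no matching can be larger.

5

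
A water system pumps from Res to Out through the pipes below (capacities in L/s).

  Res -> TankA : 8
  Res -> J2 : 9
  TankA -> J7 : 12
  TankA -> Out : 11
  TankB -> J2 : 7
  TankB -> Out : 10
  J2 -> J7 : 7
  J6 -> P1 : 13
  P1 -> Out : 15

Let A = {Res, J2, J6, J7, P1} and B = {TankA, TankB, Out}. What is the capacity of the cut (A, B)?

Edges leaving {Res, J2, J6, J7, P1}: Res→TankA (8), P1→Out (15).
Cut capacity = 8 + 15 = 23.

23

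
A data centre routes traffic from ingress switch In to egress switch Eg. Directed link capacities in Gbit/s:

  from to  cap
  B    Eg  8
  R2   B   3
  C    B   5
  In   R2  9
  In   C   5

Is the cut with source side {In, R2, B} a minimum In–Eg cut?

No — its capacity is 13, but the minimum cut has capacity 8.

Given cut capacity: 5 + 8 = 13.
Augment In→C→B→Eg: bottleneck 5, flow now 5.
Augment In→R2→B→Eg: bottleneck 3, flow now 8.
No augmenting path remains; maximum flow = 8.
In the residual graph, reachable from In: {In, R2}.
Min-cut edges: In→C (5), R2→B (3); capacity 5 + 3 = 8.
Cut capacity 13 exceeds the max flow 8, so it is not minimum.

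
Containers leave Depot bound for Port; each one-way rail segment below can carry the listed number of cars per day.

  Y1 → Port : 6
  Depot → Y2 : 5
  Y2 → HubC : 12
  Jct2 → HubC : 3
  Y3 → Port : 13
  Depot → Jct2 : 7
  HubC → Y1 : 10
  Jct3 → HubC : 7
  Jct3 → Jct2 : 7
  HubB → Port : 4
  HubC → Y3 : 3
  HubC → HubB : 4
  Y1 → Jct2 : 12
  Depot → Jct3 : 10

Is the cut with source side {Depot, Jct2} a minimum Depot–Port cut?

Given cut capacity: 10 + 5 + 3 = 18.
Augment Depot→Jct3→HubC→Y1→Port: bottleneck 6, flow now 6.
Augment Depot→Jct3→HubC→Y3→Port: bottleneck 1, flow now 7.
Augment Depot→Jct2→HubC→Y3→Port: bottleneck 2, flow now 9.
Augment Depot→Jct2→HubC→HubB→Port: bottleneck 1, flow now 10.
Augment Depot→Y2→HubC→HubB→Port: bottleneck 3, flow now 13.
No augmenting path remains; maximum flow = 13.
In the residual graph, reachable from Depot: {Depot, Jct3, Jct2, Y2, HubC, Y1}.
Min-cut edges: HubC→Y3 (3), HubC→HubB (4), Y1→Port (6); capacity 3 + 4 + 6 = 13.
Cut capacity 18 exceeds the max flow 13, so it is not minimum.

No — its capacity is 18, but the minimum cut has capacity 13.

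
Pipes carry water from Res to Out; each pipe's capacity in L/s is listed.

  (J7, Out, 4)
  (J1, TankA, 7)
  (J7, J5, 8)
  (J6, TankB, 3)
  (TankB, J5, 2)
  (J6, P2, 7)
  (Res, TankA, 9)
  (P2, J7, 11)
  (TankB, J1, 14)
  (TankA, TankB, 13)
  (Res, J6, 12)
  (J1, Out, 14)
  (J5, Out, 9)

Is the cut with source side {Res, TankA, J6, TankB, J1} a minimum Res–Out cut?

No — its capacity is 23, but the minimum cut has capacity 19.

Given cut capacity: 7 + 2 + 14 = 23.
Augment Res→TankA→TankB→J5→Out: bottleneck 2, flow now 2.
Augment Res→TankA→TankB→J1→Out: bottleneck 7, flow now 9.
Augment Res→J6→P2→J7→Out: bottleneck 4, flow now 13.
Augment Res→J6→TankB→J1→Out: bottleneck 3, flow now 16.
Augment Res→J6→P2→J7→J5→Out: bottleneck 3, flow now 19.
No augmenting path remains; maximum flow = 19.
In the residual graph, reachable from Res: {Res, J6}.
Min-cut edges: Res→TankA (9), J6→P2 (7), J6→TankB (3); capacity 9 + 7 + 3 = 19.
Cut capacity 23 exceeds the max flow 19, so it is not minimum.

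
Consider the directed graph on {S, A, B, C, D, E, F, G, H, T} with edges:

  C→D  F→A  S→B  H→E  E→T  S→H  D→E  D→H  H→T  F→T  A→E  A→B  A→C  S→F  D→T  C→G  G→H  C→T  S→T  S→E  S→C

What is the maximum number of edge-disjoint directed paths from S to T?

Assign every edge capacity 1; by Menger, the answer equals the max flow.
Path S→T (+1); total 1.
Path S→C→T (+1); total 2.
Path S→E→T (+1); total 3.
Path S→F→T (+1); total 4.
Path S→H→T (+1); total 5.
No residual S→T path; max flow = 5.
Certifying cut of size 5: {S→C, S→E, S→F, S→H, S→T}.

5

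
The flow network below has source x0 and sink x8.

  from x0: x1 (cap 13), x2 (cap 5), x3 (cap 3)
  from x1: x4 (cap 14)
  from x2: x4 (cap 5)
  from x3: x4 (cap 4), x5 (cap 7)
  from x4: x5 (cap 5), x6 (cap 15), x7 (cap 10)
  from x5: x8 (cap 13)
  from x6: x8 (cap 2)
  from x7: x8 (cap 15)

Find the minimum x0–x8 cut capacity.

20

Augment x0→x3→x5→x8: bottleneck 3, flow now 3.
Augment x0→x1→x4→x5→x8: bottleneck 5, flow now 8.
Augment x0→x1→x4→x6→x8: bottleneck 2, flow now 10.
Augment x0→x1→x4→x7→x8: bottleneck 6, flow now 16.
Augment x0→x2→x4→x7→x8: bottleneck 4, flow now 20.
No augmenting path remains; maximum flow = 20.
By max-flow min-cut, the minimum cut capacity equals the max flow.
In the residual graph, reachable from x0: {x0, x1, x2, x4, x6}.
Min-cut edges: x0→x3 (3), x4→x5 (5), x4→x7 (10), x6→x8 (2); capacity 3 + 5 + 10 + 2 = 20.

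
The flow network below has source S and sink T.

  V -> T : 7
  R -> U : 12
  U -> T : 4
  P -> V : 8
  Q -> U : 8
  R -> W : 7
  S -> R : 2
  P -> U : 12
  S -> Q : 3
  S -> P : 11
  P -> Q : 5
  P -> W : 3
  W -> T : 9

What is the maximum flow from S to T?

Augment S→P→U→T: bottleneck 4, flow now 4.
Augment S→P→V→T: bottleneck 7, flow now 11.
Augment S→R→W→T: bottleneck 2, flow now 13.
Augment S→Q→U→P→W→T: bottleneck 3, flow now 16. (uses reverse residual edge)
No augmenting path remains; maximum flow = 16.
In the residual graph, reachable from S: {S}.
Min-cut edges: S→P (11), S→Q (3), S→R (2); capacity 11 + 3 + 2 = 16.
This cut is saturated, so no flow can exceed 16.

16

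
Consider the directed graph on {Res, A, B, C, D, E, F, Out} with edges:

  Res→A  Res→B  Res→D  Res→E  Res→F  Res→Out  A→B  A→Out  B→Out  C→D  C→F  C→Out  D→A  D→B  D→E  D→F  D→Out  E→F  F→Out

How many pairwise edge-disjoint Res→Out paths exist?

Assign every edge capacity 1; by Menger, the answer equals the max flow.
Path Res→Out (+1); total 1.
Path Res→A→Out (+1); total 2.
Path Res→B→Out (+1); total 3.
Path Res→D→Out (+1); total 4.
Path Res→F→Out (+1); total 5.
No residual Res→Out path; max flow = 5.
Certifying cut of size 5: {F→Out, Res→A, Res→B, Res→D, Res→Out}.

5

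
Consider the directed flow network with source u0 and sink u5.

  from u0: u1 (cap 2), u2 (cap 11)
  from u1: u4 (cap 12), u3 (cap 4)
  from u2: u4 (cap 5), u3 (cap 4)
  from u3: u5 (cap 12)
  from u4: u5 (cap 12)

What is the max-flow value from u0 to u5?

11

Augment u0→u1→u3→u5: bottleneck 2, flow now 2.
Augment u0→u2→u3→u5: bottleneck 4, flow now 6.
Augment u0→u2→u4→u5: bottleneck 5, flow now 11.
No augmenting path remains; maximum flow = 11.
In the residual graph, reachable from u0: {u0, u2}.
Min-cut edges: u0→u1 (2), u2→u3 (4), u2→u4 (5); capacity 2 + 4 + 5 = 11.
This cut is saturated, so no flow can exceed 11.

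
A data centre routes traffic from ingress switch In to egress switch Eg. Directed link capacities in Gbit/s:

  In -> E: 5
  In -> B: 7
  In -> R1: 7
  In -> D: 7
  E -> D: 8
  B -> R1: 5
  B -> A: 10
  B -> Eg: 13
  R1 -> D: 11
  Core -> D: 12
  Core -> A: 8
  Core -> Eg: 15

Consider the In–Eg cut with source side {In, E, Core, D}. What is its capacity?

37

Edges leaving {In, E, Core, D}: In→B (7), In→R1 (7), Core→A (8), Core→Eg (15).
Cut capacity = 7 + 7 + 8 + 15 = 37.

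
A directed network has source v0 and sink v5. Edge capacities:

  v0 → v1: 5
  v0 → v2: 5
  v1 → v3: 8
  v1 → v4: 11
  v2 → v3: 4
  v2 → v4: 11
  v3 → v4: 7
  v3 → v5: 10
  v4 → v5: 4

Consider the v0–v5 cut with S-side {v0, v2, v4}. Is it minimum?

Given cut capacity: 5 + 4 + 4 = 13.
Augment v0→v1→v3→v5: bottleneck 5, flow now 5.
Augment v0→v2→v3→v5: bottleneck 4, flow now 9.
Augment v0→v2→v4→v5: bottleneck 1, flow now 10.
No augmenting path remains; maximum flow = 10.
In the residual graph, reachable from v0: {v0}.
Min-cut edges: v0→v1 (5), v0→v2 (5); capacity 5 + 5 = 10.
Cut capacity 13 exceeds the max flow 10, so it is not minimum.

No — its capacity is 13, but the minimum cut has capacity 10.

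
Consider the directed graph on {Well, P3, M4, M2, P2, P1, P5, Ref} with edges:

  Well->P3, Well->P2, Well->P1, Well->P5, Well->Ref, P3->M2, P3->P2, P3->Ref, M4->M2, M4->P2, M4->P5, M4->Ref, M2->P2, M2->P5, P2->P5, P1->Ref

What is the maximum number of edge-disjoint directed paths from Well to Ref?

3

Assign every edge capacity 1; by Menger, the answer equals the max flow.
Path Well→Ref (+1); total 1.
Path Well→P3→Ref (+1); total 2.
Path Well→P1→Ref (+1); total 3.
No residual Well→Ref path; max flow = 3.
Certifying cut of size 3: {Well→P1, Well→P3, Well→Ref}.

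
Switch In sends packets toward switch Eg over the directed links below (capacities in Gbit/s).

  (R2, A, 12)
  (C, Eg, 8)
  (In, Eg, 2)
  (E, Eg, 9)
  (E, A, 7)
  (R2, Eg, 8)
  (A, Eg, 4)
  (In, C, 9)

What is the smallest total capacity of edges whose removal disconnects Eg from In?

10

Augment In→Eg: bottleneck 2, flow now 2.
Augment In→C→Eg: bottleneck 8, flow now 10.
No augmenting path remains; maximum flow = 10.
By max-flow min-cut, the minimum cut capacity equals the max flow.
In the residual graph, reachable from In: {In, C}.
Min-cut edges: In→Eg (2), C→Eg (8); capacity 2 + 8 = 10.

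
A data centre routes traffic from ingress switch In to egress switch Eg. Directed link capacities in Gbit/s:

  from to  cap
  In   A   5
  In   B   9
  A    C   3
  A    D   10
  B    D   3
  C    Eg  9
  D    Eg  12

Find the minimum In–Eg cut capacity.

Augment In→A→C→Eg: bottleneck 3, flow now 3.
Augment In→A→D→Eg: bottleneck 2, flow now 5.
Augment In→B→D→Eg: bottleneck 3, flow now 8.
No augmenting path remains; maximum flow = 8.
By max-flow min-cut, the minimum cut capacity equals the max flow.
In the residual graph, reachable from In: {In, B}.
Min-cut edges: In→A (5), B→D (3); capacity 5 + 3 = 8.

8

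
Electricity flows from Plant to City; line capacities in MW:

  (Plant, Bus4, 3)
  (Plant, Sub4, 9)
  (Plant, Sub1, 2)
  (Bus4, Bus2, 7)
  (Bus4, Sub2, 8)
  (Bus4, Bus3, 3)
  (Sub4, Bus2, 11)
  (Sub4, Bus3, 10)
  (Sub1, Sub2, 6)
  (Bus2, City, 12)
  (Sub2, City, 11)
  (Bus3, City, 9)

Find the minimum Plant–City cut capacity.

14

Augment Plant→Bus4→Bus2→City: bottleneck 3, flow now 3.
Augment Plant→Sub4→Bus2→City: bottleneck 9, flow now 12.
Augment Plant→Sub1→Sub2→City: bottleneck 2, flow now 14.
No augmenting path remains; maximum flow = 14.
By max-flow min-cut, the minimum cut capacity equals the max flow.
In the residual graph, reachable from Plant: {Plant}.
Min-cut edges: Plant→Bus4 (3), Plant→Sub4 (9), Plant→Sub1 (2); capacity 3 + 9 + 2 = 14.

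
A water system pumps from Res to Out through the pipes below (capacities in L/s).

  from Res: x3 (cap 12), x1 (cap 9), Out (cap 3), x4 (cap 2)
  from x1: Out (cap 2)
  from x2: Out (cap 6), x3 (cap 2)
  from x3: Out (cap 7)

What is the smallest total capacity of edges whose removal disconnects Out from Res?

12

Augment Res→Out: bottleneck 3, flow now 3.
Augment Res→x1→Out: bottleneck 2, flow now 5.
Augment Res→x3→Out: bottleneck 7, flow now 12.
No augmenting path remains; maximum flow = 12.
By max-flow min-cut, the minimum cut capacity equals the max flow.
In the residual graph, reachable from Res: {Res, x1, x3, x4}.
Min-cut edges: Res→Out (3), x1→Out (2), x3→Out (7); capacity 3 + 2 + 7 = 12.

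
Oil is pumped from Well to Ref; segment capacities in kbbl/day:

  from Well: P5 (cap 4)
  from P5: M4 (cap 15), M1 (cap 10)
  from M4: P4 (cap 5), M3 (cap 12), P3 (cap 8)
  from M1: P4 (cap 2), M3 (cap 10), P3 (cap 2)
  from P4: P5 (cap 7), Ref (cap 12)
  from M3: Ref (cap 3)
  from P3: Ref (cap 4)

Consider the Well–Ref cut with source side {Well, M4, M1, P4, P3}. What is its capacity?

49

Edges leaving {Well, M4, M1, P4, P3}: Well→P5 (4), M4→M3 (12), M1→M3 (10), P4→P5 (7), P4→Ref (12), P3→Ref (4).
Cut capacity = 4 + 12 + 10 + 7 + 12 + 4 = 49.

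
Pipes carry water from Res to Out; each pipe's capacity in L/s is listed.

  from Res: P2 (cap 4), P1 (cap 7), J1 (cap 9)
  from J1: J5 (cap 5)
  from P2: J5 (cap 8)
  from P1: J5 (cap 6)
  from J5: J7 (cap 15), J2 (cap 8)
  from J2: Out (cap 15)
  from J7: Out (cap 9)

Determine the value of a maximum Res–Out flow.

Augment Res→J1→J5→J2→Out: bottleneck 5, flow now 5.
Augment Res→P2→J5→J2→Out: bottleneck 3, flow now 8.
Augment Res→P2→J5→J7→Out: bottleneck 1, flow now 9.
Augment Res→P1→J5→J7→Out: bottleneck 6, flow now 15.
No augmenting path remains; maximum flow = 15.
In the residual graph, reachable from Res: {Res, J1, P1}.
Min-cut edges: Res→P2 (4), J1→J5 (5), P1→J5 (6); capacity 4 + 5 + 6 = 15.
This cut is saturated, so no flow can exceed 15.

15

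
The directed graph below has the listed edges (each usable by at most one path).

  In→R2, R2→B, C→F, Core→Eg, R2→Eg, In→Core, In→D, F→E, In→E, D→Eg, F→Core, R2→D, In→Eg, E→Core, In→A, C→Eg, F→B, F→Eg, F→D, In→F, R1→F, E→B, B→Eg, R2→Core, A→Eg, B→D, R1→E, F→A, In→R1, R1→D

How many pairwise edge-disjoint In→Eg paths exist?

7

Assign every edge capacity 1; by Menger, the answer equals the max flow.
Path In→Eg (+1); total 1.
Path In→F→Eg (+1); total 2.
Path In→R2→Eg (+1); total 3.
Path In→A→Eg (+1); total 4.
Path In→Core→Eg (+1); total 5.
Path In→D→Eg (+1); total 6.
Path In→E→B→Eg (+1); total 7.
No residual In→Eg path; max flow = 7.
Certifying cut of size 7: {A→Eg, B→Eg, Core→Eg, D→Eg, F→Eg, In→Eg, In→R2}.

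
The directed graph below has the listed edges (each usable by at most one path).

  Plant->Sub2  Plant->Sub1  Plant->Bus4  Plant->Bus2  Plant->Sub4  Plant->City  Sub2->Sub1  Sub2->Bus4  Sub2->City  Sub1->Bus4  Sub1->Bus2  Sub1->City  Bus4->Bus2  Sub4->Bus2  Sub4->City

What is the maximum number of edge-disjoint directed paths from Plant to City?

4

Assign every edge capacity 1; by Menger, the answer equals the max flow.
Path Plant→City (+1); total 1.
Path Plant→Sub2→City (+1); total 2.
Path Plant→Sub1→City (+1); total 3.
Path Plant→Sub4→City (+1); total 4.
No residual Plant→City path; max flow = 4.
Certifying cut of size 4: {Plant→City, Plant→Sub1, Plant→Sub2, Plant→Sub4}.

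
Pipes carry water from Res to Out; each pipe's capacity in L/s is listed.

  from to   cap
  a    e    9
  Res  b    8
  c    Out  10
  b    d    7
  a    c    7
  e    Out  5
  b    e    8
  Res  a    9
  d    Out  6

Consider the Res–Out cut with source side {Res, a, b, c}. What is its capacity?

34

Edges leaving {Res, a, b, c}: a→e (9), b→d (7), b→e (8), c→Out (10).
Cut capacity = 9 + 7 + 8 + 10 = 34.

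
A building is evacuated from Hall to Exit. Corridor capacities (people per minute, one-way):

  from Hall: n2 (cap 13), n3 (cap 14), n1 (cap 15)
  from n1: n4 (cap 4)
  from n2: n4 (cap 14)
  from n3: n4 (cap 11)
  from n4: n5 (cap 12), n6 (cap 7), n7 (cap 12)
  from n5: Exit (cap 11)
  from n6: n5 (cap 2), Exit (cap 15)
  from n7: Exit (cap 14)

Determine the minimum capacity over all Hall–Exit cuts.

Augment Hall→n1→n4→n5→Exit: bottleneck 4, flow now 4.
Augment Hall→n2→n4→n5→Exit: bottleneck 7, flow now 11.
Augment Hall→n2→n4→n6→Exit: bottleneck 6, flow now 17.
Augment Hall→n3→n4→n6→Exit: bottleneck 1, flow now 18.
Augment Hall→n3→n4→n7→Exit: bottleneck 10, flow now 28.
No augmenting path remains; maximum flow = 28.
By max-flow min-cut, the minimum cut capacity equals the max flow.
In the residual graph, reachable from Hall: {Hall, n1, n3}.
Min-cut edges: Hall→n2 (13), n1→n4 (4), n3→n4 (11); capacity 13 + 4 + 11 = 28.

28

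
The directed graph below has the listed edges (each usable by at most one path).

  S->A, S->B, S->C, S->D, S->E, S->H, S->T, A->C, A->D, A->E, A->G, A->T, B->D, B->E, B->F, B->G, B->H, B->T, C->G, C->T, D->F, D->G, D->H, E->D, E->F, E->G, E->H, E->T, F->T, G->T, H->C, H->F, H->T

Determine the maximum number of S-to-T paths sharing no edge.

Assign every edge capacity 1; by Menger, the answer equals the max flow.
Path S→T (+1); total 1.
Path S→A→T (+1); total 2.
Path S→B→T (+1); total 3.
Path S→C→T (+1); total 4.
Path S→E→T (+1); total 5.
Path S→H→T (+1); total 6.
Path S→D→F→T (+1); total 7.
No residual S→T path; max flow = 7.
Certifying cut of size 7: {S→A, S→B, S→C, S→D, S→E, S→H, S→T}.

7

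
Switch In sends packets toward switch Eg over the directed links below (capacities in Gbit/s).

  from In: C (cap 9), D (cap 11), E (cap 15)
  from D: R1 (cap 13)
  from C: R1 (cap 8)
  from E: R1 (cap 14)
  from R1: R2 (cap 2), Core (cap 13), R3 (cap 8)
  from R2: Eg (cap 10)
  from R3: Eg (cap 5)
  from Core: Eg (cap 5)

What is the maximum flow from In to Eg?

Augment In→D→R1→R2→Eg: bottleneck 2, flow now 2.
Augment In→D→R1→R3→Eg: bottleneck 5, flow now 7.
Augment In→D→R1→Core→Eg: bottleneck 4, flow now 11.
Augment In→C→R1→Core→Eg: bottleneck 1, flow now 12.
No augmenting path remains; maximum flow = 12.
In the residual graph, reachable from In: {In, D, C, E, R1, R3, Core}.
Min-cut edges: R1→R2 (2), R3→Eg (5), Core→Eg (5); capacity 2 + 5 + 5 = 12.
This cut is saturated, so no flow can exceed 12.

12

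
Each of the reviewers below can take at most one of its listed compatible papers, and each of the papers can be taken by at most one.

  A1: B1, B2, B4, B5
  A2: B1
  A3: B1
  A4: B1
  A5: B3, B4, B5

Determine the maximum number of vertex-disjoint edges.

3

Unit-capacity flow: source→left, listed edges, right→sink; max matching = max flow.
Augmenting path A1→B1 (+1); matched 1.
Augmenting path A5→B3 (+1); matched 2.
Augmenting path A2→B1→A1→B2 (+1); matched 3.
No augmenting path remains; maximum matching = 3.
König certificate: {A1, A5, B1} is a vertex cover of size 3 (every listed pair touches it), so no matching can be larger.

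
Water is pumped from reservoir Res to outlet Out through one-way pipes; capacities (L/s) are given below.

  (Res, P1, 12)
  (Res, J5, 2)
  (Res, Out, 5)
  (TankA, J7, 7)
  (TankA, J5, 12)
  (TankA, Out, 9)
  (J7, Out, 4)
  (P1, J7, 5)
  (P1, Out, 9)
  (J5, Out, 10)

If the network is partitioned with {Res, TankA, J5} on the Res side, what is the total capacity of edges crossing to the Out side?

43

Edges leaving {Res, TankA, J5}: Res→P1 (12), Res→Out (5), TankA→J7 (7), TankA→Out (9), J5→Out (10).
Cut capacity = 12 + 5 + 7 + 9 + 10 = 43.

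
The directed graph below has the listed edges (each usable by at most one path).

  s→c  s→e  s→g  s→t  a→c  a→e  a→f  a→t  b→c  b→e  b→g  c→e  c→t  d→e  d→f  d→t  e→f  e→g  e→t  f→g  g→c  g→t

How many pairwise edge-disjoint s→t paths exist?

4

Assign every edge capacity 1; by Menger, the answer equals the max flow.
Path s→t (+1); total 1.
Path s→c→t (+1); total 2.
Path s→e→t (+1); total 3.
Path s→g→t (+1); total 4.
No residual s→t path; max flow = 4.
Certifying cut of size 4: {s→c, s→e, s→g, s→t}.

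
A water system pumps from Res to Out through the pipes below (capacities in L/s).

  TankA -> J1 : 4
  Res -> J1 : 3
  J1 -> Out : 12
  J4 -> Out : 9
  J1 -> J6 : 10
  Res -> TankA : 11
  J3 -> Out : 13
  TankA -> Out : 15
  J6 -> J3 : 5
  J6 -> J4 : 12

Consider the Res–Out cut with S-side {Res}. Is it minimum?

Yes — it is a minimum cut (capacity 14).

Given cut capacity: 3 + 11 = 14.
Augment Res→J1→Out: bottleneck 3, flow now 3.
Augment Res→TankA→Out: bottleneck 11, flow now 14.
No augmenting path remains; maximum flow = 14.
Cut capacity 14 equals the max flow, so it is a minimum cut.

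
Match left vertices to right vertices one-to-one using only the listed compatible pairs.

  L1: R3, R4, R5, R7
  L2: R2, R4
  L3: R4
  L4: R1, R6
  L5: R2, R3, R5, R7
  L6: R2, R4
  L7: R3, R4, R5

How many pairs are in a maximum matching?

Unit-capacity flow: source→left, listed edges, right→sink; max matching = max flow.
Augmenting path L1→R3 (+1); matched 1.
Augmenting path L2→R2 (+1); matched 2.
Augmenting path L3→R4 (+1); matched 3.
Augmenting path L4→R1 (+1); matched 4.
Augmenting path L5→R5 (+1); matched 5.
Augmenting path L7→R3→L1→R7 (+1); matched 6.
No augmenting path remains; maximum matching = 6.
König certificate: {L1, L4, L5, L7, R2, R4} is a vertex cover of size 6 (every listed pair touches it), so no matching can be larger.

6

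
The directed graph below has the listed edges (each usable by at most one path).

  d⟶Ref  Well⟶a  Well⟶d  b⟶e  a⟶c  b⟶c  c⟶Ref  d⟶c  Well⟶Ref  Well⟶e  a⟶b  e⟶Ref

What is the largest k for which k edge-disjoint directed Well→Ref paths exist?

Assign every edge capacity 1; by Menger, the answer equals the max flow.
Path Well→Ref (+1); total 1.
Path Well→d→Ref (+1); total 2.
Path Well→e→Ref (+1); total 3.
Path Well→a→c→Ref (+1); total 4.
No residual Well→Ref path; max flow = 4.
Certifying cut of size 4: {Well→Ref, Well→a, Well→d, Well→e}.

4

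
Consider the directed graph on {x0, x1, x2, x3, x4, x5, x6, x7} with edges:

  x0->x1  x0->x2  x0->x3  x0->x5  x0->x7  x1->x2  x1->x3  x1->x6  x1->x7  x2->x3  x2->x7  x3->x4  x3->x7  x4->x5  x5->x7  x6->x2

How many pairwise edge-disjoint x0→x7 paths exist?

Assign every edge capacity 1; by Menger, the answer equals the max flow.
Path x0→x7 (+1); total 1.
Path x0→x1→x7 (+1); total 2.
Path x0→x2→x7 (+1); total 3.
Path x0→x3→x7 (+1); total 4.
Path x0→x5→x7 (+1); total 5.
No residual x0→x7 path; max flow = 5.
Certifying cut of size 5: {x0→x1, x0→x2, x0→x3, x0→x5, x0→x7}.

5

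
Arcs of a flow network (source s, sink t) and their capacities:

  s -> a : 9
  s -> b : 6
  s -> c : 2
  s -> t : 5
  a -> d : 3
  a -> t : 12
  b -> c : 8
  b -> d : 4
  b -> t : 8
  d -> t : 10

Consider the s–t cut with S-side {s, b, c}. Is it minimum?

Given cut capacity: 9 + 5 + 4 + 8 = 26.
Augment s→t: bottleneck 5, flow now 5.
Augment s→a→t: bottleneck 9, flow now 14.
Augment s→b→t: bottleneck 6, flow now 20.
No augmenting path remains; maximum flow = 20.
In the residual graph, reachable from s: {s, c}.
Min-cut edges: s→a (9), s→b (6), s→t (5); capacity 9 + 6 + 5 = 20.
Cut capacity 26 exceeds the max flow 20, so it is not minimum.

No — its capacity is 26, but the minimum cut has capacity 20.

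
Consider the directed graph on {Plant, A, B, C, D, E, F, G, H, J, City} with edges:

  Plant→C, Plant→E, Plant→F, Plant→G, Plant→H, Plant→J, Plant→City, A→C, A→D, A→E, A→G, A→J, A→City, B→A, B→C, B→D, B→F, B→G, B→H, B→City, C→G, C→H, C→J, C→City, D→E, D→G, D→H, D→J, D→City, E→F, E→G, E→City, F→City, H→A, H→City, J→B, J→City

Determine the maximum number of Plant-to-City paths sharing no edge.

Assign every edge capacity 1; by Menger, the answer equals the max flow.
Path Plant→City (+1); total 1.
Path Plant→C→City (+1); total 2.
Path Plant→E→City (+1); total 3.
Path Plant→F→City (+1); total 4.
Path Plant→H→City (+1); total 5.
Path Plant→J→City (+1); total 6.
No residual Plant→City path; max flow = 6.
Certifying cut of size 6: {Plant→C, Plant→City, Plant→E, Plant→F, Plant→H, Plant→J}.

6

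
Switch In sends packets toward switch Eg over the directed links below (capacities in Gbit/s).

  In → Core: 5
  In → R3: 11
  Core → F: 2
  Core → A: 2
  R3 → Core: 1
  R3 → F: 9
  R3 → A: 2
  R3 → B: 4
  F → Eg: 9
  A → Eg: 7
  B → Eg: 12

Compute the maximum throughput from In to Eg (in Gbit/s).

Augment In→Core→F→Eg: bottleneck 2, flow now 2.
Augment In→Core→A→Eg: bottleneck 2, flow now 4.
Augment In→R3→F→Eg: bottleneck 7, flow now 11.
Augment In→R3→A→Eg: bottleneck 2, flow now 13.
Augment In→R3→B→Eg: bottleneck 2, flow now 15.
No augmenting path remains; maximum flow = 15.
In the residual graph, reachable from In: {In, Core}.
Min-cut edges: In→R3 (11), Core→F (2), Core→A (2); capacity 11 + 2 + 2 = 15.
This cut is saturated, so no flow can exceed 15.

15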